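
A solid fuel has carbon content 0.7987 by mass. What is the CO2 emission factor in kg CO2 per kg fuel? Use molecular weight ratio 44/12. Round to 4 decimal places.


EF = C_frac * (M_CO2 / M_C)
EF = 0.7987 * (44/12)
EF = 0.7987 * 3.666667 = 2.9286 kg_CO2/kg_fuel


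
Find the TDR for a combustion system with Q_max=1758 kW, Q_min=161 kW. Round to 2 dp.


TDR = Q_max / Q_min
TDR = 1758 / 161 = 10.92


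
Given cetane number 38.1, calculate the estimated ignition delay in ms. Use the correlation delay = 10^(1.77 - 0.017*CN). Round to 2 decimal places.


delay = 10^(1.77 - 0.017*CN)
Exponent = 1.77 - 0.017*38.1 = 1.1223
delay = 10^1.1223 = 13.25 ms


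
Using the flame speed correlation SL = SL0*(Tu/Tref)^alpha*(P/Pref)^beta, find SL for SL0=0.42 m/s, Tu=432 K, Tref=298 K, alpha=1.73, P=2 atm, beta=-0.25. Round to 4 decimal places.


SL = SL0 * (Tu/Tref)^alpha * (P/Pref)^beta
T ratio = 432/298 = 1.44966443
(T ratio)^alpha = 1.44966443^1.73 = 1.901047
(P/Pref)^beta = 2^(-0.25) = 0.840896
SL = 0.42 * 1.901047 * 0.840896 = 0.6714 m/s


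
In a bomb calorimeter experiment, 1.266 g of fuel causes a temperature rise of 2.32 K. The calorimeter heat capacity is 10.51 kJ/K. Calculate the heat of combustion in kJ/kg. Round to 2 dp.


Hc = C_cal * delta_T / m_fuel
Q_released = 10.51 * 2.32 = 24.3832 kJ
m_fuel = 1.266 g = 1.266/1000 kg = 0.001266 kg
Hc = 24.3832 / 0.001266 = 19260.03 kJ/kg


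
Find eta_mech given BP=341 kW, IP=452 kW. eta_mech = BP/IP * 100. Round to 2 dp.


eta_mech = (BP / IP) * 100
Ratio = 341 / 452 = 0.7544
eta_mech = 0.7544 * 100 = 75.44%


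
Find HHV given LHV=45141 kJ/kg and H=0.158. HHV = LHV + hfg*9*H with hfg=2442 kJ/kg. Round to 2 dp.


HHV = LHV + hfg * 9 * H
Water addition = 2442 * 9 * 0.158 = 3472.524 kJ/kg
HHV = 45141 + 3472.524 = 48613.52 kJ/kg


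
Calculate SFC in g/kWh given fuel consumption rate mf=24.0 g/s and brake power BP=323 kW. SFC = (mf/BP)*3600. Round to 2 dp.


SFC = (mf / BP) * 3600
Rate = 24.0 / 323 = 0.074303 g/(s*kW)
SFC = 0.074303 * 3600 = 267.49 g/kWh


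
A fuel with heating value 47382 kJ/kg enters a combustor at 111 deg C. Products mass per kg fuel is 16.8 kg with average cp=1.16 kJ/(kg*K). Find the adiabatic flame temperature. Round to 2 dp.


T_ad = T_in + Hc / (m_p * cp)
Denominator = 16.8 * 1.16 = 19.4880
Temperature rise = 47382 / 19.4880 = 2431.34 K
T_ad = 111 + 2431.34 = 2542.34 deg C


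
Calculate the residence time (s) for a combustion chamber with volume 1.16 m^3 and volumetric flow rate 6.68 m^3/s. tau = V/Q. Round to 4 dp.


tau = V / Q_flow
tau = 1.16 / 6.68 = 0.1737 s


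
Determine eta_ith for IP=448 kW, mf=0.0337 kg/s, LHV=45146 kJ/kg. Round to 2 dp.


eta_ith = (IP / (mf * LHV)) * 100
Denominator = 0.0337 * 45146 = 1521.4202 kW
eta_ith = (448 / 1521.4202) * 100 = 29.45%


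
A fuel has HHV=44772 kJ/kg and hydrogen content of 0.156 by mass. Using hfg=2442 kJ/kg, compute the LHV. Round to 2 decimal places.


LHV = HHV - hfg * 9 * H
Water correction = 2442 * 9 * 0.156 = 3428.568 kJ/kg
LHV = 44772 - 3428.568 = 41343.43 kJ/kg


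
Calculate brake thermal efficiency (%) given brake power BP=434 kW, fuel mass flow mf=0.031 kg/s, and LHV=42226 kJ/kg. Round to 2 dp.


eta_BTE = (BP / (mf * LHV)) * 100
Denominator = 0.031 * 42226 = 1309.0060 kW
eta_BTE = (434 / 1309.0060) * 100 = 33.15%


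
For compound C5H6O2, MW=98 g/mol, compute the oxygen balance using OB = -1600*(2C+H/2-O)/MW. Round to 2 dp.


OB = -1600 * (2C + H/2 - O) / MW
Inner = 2*5 + 6/2 - 2 = 11.00
OB = -1600 * 11.00 / 98 = -179.59%


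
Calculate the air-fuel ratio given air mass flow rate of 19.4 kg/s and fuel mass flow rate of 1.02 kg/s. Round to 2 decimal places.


AFR = m_air / m_fuel
AFR = 19.4 / 1.02 = 19.02


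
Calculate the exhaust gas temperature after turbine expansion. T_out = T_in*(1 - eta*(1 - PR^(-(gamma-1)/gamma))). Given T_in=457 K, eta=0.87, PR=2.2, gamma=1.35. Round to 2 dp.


T_out = T_in * (1 - eta * (1 - PR^(-(gamma-1)/gamma)))
Exponent = -(1.35-1)/1.35 = -0.25925926
PR^exp = 2.2^(-0.25925926) = 0.81512413
Factor = 1 - 0.87*(1 - 0.81512413) = 0.83915799
T_out = 457 * 0.83915799 = 383.50 K


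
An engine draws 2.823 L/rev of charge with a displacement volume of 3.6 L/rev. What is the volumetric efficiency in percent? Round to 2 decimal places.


eta_v = (V_actual / V_disp) * 100
Ratio = 2.823 / 3.6 = 0.7842
eta_v = 0.7842 * 100 = 78.42%


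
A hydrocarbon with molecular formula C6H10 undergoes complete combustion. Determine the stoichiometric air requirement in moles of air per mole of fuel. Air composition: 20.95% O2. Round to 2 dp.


Balanced combustion: C6H10 + 8.5 O2 -> 6 CO2 + 5 H2O
O2 needed = C + H/4 = 6 + 10/4 = 8.50 moles
Air moles = O2 / 0.2095 = 8.50 / 0.2095 = 40.57 moles air


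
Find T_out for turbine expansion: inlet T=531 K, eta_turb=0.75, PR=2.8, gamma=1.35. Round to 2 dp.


T_out = T_in * (1 - eta * (1 - PR^(-(gamma-1)/gamma)))
Exponent = -(1.35-1)/1.35 = -0.25925926
PR^exp = 2.8^(-0.25925926) = 0.76572026
Factor = 1 - 0.75*(1 - 0.76572026) = 0.82429020
T_out = 531 * 0.82429020 = 437.70 K


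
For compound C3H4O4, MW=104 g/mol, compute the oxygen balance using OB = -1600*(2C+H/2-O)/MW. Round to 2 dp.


OB = -1600 * (2C + H/2 - O) / MW
Inner = 2*3 + 4/2 - 4 = 4.00
OB = -1600 * 4.00 / 104 = -61.54%


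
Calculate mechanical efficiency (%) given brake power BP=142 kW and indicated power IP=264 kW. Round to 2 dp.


eta_mech = (BP / IP) * 100
Ratio = 142 / 264 = 0.5379
eta_mech = 0.5379 * 100 = 53.79%


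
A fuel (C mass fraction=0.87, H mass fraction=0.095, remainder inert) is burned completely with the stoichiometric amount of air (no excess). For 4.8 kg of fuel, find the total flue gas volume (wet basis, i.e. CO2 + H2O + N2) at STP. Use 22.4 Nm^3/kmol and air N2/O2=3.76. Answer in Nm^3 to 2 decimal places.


Per kg fuel: CO2 = (C/12 kmol)*22.4 = (0.87/12)*22.4 = 1.62400 Nm^3
Per kg fuel: H2O = (H/2 kmol)*22.4 = (0.095/2)*22.4 = 1.06400 Nm^3
O2 needed per kg fuel = C/12 + H/4 = 0.87/12 + 0.095/4 = 0.09625000 kmol
Per kg fuel: N2 = O2*3.76*22.4 = 0.09625000*3.76*22.4 = 8.10656 Nm^3
Total per kg = 1.62400 + 1.06400 + 8.10656 = 10.79456 Nm^3
Total = 10.79456 * 4.8 = 51.81 Nm^3


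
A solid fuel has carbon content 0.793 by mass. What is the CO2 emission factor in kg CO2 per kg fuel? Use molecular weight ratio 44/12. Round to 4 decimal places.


EF = C_frac * (M_CO2 / M_C)
EF = 0.793 * (44/12)
EF = 0.793 * 3.666667 = 2.9077 kg_CO2/kg_fuel


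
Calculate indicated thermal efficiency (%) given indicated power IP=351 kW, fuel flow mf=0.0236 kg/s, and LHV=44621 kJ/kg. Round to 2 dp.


eta_ith = (IP / (mf * LHV)) * 100
Denominator = 0.0236 * 44621 = 1053.0556 kW
eta_ith = (351 / 1053.0556) * 100 = 33.33%


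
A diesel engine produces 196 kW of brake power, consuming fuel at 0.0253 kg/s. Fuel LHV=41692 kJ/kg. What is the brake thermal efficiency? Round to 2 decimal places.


eta_BTE = (BP / (mf * LHV)) * 100
Denominator = 0.0253 * 41692 = 1054.8076 kW
eta_BTE = (196 / 1054.8076) * 100 = 18.58%


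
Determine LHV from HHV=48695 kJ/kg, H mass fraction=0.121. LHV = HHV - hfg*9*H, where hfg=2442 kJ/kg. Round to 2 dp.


LHV = HHV - hfg * 9 * H
Water correction = 2442 * 9 * 0.121 = 2659.338 kJ/kg
LHV = 48695 - 2659.338 = 46035.66 kJ/kg


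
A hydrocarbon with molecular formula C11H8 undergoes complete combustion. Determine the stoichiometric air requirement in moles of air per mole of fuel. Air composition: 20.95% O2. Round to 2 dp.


Balanced combustion: C11H8 + 13 O2 -> 11 CO2 + 4 H2O
O2 needed = C + H/4 = 11 + 8/4 = 13.00 moles
Air moles = O2 / 0.2095 = 13.00 / 0.2095 = 62.05 moles air


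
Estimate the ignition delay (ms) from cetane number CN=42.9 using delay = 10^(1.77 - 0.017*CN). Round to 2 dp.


delay = 10^(1.77 - 0.017*CN)
Exponent = 1.77 - 0.017*42.9 = 1.0407
delay = 10^1.0407 = 10.98 ms


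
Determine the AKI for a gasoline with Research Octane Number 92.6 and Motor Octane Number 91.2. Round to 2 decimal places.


AKI = (RON + MON) / 2
AKI = (92.6 + 91.2) / 2
AKI = 183.8 / 2 = 91.90


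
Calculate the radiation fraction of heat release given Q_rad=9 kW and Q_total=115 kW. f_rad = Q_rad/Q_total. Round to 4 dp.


f_rad = Q_rad / Q_total
f_rad = 9 / 115 = 0.0783


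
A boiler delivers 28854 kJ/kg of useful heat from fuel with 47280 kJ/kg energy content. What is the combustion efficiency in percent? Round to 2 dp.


Efficiency = (Q_useful / Q_fuel) * 100
Efficiency = (28854 / 47280) * 100
Efficiency = 0.6103 * 100 = 61.03%


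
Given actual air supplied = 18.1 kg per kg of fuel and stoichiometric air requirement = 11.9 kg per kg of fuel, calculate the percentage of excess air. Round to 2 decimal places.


Excess air = actual - stoichiometric = 18.1 - 11.9 = 6.20 kg/kg fuel
Excess air % = (excess / stoich) * 100 = (6.20 / 11.9) * 100 = 52.10%


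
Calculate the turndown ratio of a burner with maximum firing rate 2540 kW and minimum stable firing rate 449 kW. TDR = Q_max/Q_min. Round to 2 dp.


TDR = Q_max / Q_min
TDR = 2540 / 449 = 5.66


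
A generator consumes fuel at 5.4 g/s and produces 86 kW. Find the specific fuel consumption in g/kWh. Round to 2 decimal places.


SFC = (mf / BP) * 3600
Rate = 5.4 / 86 = 0.062791 g/(s*kW)
SFC = 0.062791 * 3600 = 226.05 g/kWh


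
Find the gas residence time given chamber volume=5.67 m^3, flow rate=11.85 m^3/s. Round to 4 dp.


tau = V / Q_flow
tau = 5.67 / 11.85 = 0.4785 s


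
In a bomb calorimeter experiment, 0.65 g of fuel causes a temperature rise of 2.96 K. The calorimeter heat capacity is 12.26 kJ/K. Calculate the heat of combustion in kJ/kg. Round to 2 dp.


Hc = C_cal * delta_T / m_fuel
Q_released = 12.26 * 2.96 = 36.2896 kJ
m_fuel = 0.65 g = 0.65/1000 kg = 0.000650 kg
Hc = 36.2896 / 0.000650 = 55830.15 kJ/kg


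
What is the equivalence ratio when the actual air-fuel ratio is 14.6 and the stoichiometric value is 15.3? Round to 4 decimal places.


phi = AFR_stoich / AFR_actual
phi = 15.3 / 14.6 = 1.0479


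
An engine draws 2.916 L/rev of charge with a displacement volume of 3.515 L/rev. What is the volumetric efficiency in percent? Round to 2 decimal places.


eta_v = (V_actual / V_disp) * 100
Ratio = 2.916 / 3.515 = 0.8296
eta_v = 0.8296 * 100 = 82.96%


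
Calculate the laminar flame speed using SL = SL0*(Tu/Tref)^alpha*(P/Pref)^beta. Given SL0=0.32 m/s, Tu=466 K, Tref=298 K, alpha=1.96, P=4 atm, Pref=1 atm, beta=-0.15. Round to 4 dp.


SL = SL0 * (Tu/Tref)^alpha * (P/Pref)^beta
T ratio = 466/298 = 1.56375839
(T ratio)^alpha = 1.56375839^1.96 = 2.401997
(P/Pref)^beta = 4^(-0.15) = 0.812252
SL = 0.32 * 2.401997 * 0.812252 = 0.6243 m/s


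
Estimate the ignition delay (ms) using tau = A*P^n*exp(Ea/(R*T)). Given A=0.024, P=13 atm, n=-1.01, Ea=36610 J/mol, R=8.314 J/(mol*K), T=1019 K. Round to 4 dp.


tau = A * P^n * exp(Ea/(R*T))
P^n = 13^(-1.01) = 0.07497513
Ea/(R*T) = 36610/(8.314*1019) = 4.321311
exp(Ea/(R*T)) = 75.287266
tau = 0.024 * 0.07497513 * 75.287266 = 0.1355 ms


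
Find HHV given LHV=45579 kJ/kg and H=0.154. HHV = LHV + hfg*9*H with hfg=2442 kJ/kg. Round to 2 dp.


HHV = LHV + hfg * 9 * H
Water addition = 2442 * 9 * 0.154 = 3384.612 kJ/kg
HHV = 45579 + 3384.612 = 48963.61 kJ/kg


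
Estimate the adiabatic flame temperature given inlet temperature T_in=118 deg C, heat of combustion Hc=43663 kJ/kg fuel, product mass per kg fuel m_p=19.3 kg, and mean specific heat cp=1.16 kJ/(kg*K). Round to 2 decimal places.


T_ad = T_in + Hc / (m_p * cp)
Denominator = 19.3 * 1.16 = 22.3880
Temperature rise = 43663 / 22.3880 = 1950.29 K
T_ad = 118 + 1950.29 = 2068.29 deg C


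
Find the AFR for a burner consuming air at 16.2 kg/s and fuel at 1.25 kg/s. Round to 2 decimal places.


AFR = m_air / m_fuel
AFR = 16.2 / 1.25 = 12.96


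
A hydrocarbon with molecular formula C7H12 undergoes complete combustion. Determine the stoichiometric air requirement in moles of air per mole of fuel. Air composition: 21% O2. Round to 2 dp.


Balanced combustion: C7H12 + 10 O2 -> 7 CO2 + 6 H2O
O2 needed = C + H/4 = 7 + 12/4 = 10.00 moles
Air moles = O2 / 0.21 = 10.00 / 0.21 = 47.62 moles air


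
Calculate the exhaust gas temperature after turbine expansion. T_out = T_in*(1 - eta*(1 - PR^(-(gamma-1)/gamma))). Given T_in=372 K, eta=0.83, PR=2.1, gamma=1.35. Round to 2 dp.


T_out = T_in * (1 - eta * (1 - PR^(-(gamma-1)/gamma)))
Exponent = -(1.35-1)/1.35 = -0.25925926
PR^exp = 2.1^(-0.25925926) = 0.82501466
Factor = 1 - 0.83*(1 - 0.82501466) = 0.85476217
T_out = 372 * 0.85476217 = 317.97 K


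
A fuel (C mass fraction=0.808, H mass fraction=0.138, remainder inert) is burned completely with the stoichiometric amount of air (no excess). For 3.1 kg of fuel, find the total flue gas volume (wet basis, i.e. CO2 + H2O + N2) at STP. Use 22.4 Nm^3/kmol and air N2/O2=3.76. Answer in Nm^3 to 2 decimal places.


Per kg fuel: CO2 = (C/12 kmol)*22.4 = (0.808/12)*22.4 = 1.50827 Nm^3
Per kg fuel: H2O = (H/2 kmol)*22.4 = (0.138/2)*22.4 = 1.54560 Nm^3
O2 needed per kg fuel = C/12 + H/4 = 0.808/12 + 0.138/4 = 0.10183333 kmol
Per kg fuel: N2 = O2*3.76*22.4 = 0.10183333*3.76*22.4 = 8.57681 Nm^3
Total per kg = 1.50827 + 1.54560 + 8.57681 = 11.63068 Nm^3
Total = 11.63068 * 3.1 = 36.06 Nm^3


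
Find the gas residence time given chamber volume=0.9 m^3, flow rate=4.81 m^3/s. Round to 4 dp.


tau = V / Q_flow
tau = 0.9 / 4.81 = 0.1871 s


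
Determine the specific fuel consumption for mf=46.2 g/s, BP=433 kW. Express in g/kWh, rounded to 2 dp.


SFC = (mf / BP) * 3600
Rate = 46.2 / 433 = 0.106697 g/(s*kW)
SFC = 0.106697 * 3600 = 384.11 g/kWh


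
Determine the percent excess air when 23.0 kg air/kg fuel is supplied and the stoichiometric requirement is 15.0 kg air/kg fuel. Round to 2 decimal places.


Excess air = actual - stoichiometric = 23.0 - 15.0 = 8.00 kg/kg fuel
Excess air % = (excess / stoich) * 100 = (8.00 / 15.0) * 100 = 53.33%


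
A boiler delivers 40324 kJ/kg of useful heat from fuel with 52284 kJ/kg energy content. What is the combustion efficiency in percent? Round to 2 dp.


Efficiency = (Q_useful / Q_fuel) * 100
Efficiency = (40324 / 52284) * 100
Efficiency = 0.7712 * 100 = 77.12%


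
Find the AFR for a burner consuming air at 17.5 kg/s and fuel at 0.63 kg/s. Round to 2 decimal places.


AFR = m_air / m_fuel
AFR = 17.5 / 0.63 = 27.78


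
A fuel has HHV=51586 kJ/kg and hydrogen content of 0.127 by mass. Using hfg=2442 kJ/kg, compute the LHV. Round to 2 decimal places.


LHV = HHV - hfg * 9 * H
Water correction = 2442 * 9 * 0.127 = 2791.206 kJ/kg
LHV = 51586 - 2791.206 = 48794.79 kJ/kg


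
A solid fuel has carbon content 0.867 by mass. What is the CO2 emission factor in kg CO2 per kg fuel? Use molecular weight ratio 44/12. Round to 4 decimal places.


EF = C_frac * (M_CO2 / M_C)
EF = 0.867 * (44/12)
EF = 0.867 * 3.666667 = 3.1790 kg_CO2/kg_fuel


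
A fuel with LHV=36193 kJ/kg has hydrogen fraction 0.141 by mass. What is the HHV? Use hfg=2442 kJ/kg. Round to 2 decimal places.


HHV = LHV + hfg * 9 * H
Water addition = 2442 * 9 * 0.141 = 3098.898 kJ/kg
HHV = 36193 + 3098.898 = 39291.90 kJ/kg


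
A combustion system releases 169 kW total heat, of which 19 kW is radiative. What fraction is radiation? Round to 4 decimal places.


f_rad = Q_rad / Q_total
f_rad = 19 / 169 = 0.1124


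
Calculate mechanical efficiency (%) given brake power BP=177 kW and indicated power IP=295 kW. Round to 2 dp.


eta_mech = (BP / IP) * 100
Ratio = 177 / 295 = 0.6000
eta_mech = 0.6000 * 100 = 60.00%


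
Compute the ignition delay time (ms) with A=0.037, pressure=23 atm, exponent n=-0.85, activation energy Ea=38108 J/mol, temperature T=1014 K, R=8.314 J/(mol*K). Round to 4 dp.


tau = A * P^n * exp(Ea/(R*T))
P^n = 23^(-0.85) = 0.06958752
Ea/(R*T) = 38108/(8.314*1014) = 4.520310
exp(Ea/(R*T)) = 91.864035
tau = 0.037 * 0.06958752 * 91.864035 = 0.2365 ms


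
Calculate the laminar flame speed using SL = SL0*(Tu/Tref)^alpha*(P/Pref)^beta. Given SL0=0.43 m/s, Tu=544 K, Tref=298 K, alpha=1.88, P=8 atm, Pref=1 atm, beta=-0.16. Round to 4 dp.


SL = SL0 * (Tu/Tref)^alpha * (P/Pref)^beta
T ratio = 544/298 = 1.82550336
(T ratio)^alpha = 1.82550336^1.88 = 3.100269
(P/Pref)^beta = 8^(-0.16) = 0.716978
SL = 0.43 * 3.100269 * 0.716978 = 0.9558 m/s


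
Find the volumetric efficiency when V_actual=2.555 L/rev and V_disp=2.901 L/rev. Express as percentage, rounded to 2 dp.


eta_v = (V_actual / V_disp) * 100
Ratio = 2.555 / 2.901 = 0.8807
eta_v = 0.8807 * 100 = 88.07%


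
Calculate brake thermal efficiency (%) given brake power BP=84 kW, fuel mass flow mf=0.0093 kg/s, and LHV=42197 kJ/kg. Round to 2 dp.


eta_BTE = (BP / (mf * LHV)) * 100
Denominator = 0.0093 * 42197 = 392.4321 kW
eta_BTE = (84 / 392.4321) * 100 = 21.40%


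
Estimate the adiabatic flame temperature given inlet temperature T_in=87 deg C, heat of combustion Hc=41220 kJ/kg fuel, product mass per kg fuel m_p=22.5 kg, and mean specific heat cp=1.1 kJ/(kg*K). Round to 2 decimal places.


T_ad = T_in + Hc / (m_p * cp)
Denominator = 22.5 * 1.1 = 24.7500
Temperature rise = 41220 / 24.7500 = 1665.45 K
T_ad = 87 + 1665.45 = 1752.45 deg C


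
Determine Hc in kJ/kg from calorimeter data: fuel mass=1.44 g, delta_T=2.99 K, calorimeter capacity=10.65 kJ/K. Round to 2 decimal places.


Hc = C_cal * delta_T / m_fuel
Q_released = 10.65 * 2.99 = 31.8435 kJ
m_fuel = 1.44 g = 1.44/1000 kg = 0.001440 kg
Hc = 31.8435 / 0.001440 = 22113.54 kJ/kg


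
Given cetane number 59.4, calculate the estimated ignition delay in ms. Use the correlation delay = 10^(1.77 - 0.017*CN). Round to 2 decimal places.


delay = 10^(1.77 - 0.017*CN)
Exponent = 1.77 - 0.017*59.4 = 0.7602
delay = 10^0.7602 = 5.76 ms


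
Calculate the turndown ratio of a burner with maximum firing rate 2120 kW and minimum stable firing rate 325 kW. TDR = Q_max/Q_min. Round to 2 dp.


TDR = Q_max / Q_min
TDR = 2120 / 325 = 6.52


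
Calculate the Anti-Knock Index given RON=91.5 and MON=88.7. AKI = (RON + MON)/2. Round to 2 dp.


AKI = (RON + MON) / 2
AKI = (91.5 + 88.7) / 2
AKI = 180.2 / 2 = 90.10


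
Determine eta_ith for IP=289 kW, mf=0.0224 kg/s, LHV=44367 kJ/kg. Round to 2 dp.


eta_ith = (IP / (mf * LHV)) * 100
Denominator = 0.0224 * 44367 = 993.8208 kW
eta_ith = (289 / 993.8208) * 100 = 29.08%


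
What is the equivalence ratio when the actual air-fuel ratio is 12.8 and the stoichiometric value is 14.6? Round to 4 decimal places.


phi = AFR_stoich / AFR_actual
phi = 14.6 / 12.8 = 1.1406


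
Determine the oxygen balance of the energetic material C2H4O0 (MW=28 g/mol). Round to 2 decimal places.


OB = -1600 * (2C + H/2 - O) / MW
Inner = 2*2 + 4/2 - 0 = 6.00
OB = -1600 * 6.00 / 28 = -342.86%


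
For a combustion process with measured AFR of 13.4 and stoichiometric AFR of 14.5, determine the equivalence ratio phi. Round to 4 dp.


phi = AFR_stoich / AFR_actual
phi = 14.5 / 13.4 = 1.0821


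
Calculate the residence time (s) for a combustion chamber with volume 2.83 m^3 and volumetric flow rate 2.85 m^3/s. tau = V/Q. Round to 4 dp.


tau = V / Q_flow
tau = 2.83 / 2.85 = 0.9930 s


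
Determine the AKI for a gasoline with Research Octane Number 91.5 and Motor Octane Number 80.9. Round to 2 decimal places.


AKI = (RON + MON) / 2
AKI = (91.5 + 80.9) / 2
AKI = 172.4 / 2 = 86.20


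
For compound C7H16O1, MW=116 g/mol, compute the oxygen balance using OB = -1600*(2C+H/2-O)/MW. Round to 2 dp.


OB = -1600 * (2C + H/2 - O) / MW
Inner = 2*7 + 16/2 - 1 = 21.00
OB = -1600 * 21.00 / 116 = -289.66%


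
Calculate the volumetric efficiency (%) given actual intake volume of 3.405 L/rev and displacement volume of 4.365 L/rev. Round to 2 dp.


eta_v = (V_actual / V_disp) * 100
Ratio = 3.405 / 4.365 = 0.7801
eta_v = 0.7801 * 100 = 78.01%


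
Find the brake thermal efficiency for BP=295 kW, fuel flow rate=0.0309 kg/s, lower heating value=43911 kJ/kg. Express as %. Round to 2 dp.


eta_BTE = (BP / (mf * LHV)) * 100
Denominator = 0.0309 * 43911 = 1356.8499 kW
eta_BTE = (295 / 1356.8499) * 100 = 21.74%


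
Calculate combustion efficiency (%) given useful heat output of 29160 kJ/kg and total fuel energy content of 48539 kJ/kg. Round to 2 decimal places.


Efficiency = (Q_useful / Q_fuel) * 100
Efficiency = (29160 / 48539) * 100
Efficiency = 0.6008 * 100 = 60.08%


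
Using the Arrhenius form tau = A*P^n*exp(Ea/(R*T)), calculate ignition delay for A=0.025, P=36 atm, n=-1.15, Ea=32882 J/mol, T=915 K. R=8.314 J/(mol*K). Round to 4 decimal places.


tau = A * P^n * exp(Ea/(R*T))
P^n = 36^(-1.15) = 0.01622752
Ea/(R*T) = 32882/(8.314*915) = 4.322421
exp(Ea/(R*T)) = 75.370915
tau = 0.025 * 0.01622752 * 75.370915 = 0.0306 ms


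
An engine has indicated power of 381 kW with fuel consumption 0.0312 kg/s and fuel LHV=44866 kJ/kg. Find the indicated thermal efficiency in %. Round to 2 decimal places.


eta_ith = (IP / (mf * LHV)) * 100
Denominator = 0.0312 * 44866 = 1399.8192 kW
eta_ith = (381 / 1399.8192) * 100 = 27.22%


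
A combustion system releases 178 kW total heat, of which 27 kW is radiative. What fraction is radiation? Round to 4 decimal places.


f_rad = Q_rad / Q_total
f_rad = 27 / 178 = 0.1517


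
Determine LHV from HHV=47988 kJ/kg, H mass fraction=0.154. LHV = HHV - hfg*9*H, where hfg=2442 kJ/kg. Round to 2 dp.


LHV = HHV - hfg * 9 * H
Water correction = 2442 * 9 * 0.154 = 3384.612 kJ/kg
LHV = 47988 - 3384.612 = 44603.39 kJ/kg


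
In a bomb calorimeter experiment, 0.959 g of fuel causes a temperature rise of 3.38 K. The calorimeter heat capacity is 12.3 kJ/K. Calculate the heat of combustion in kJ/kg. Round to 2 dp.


Hc = C_cal * delta_T / m_fuel
Q_released = 12.3 * 3.38 = 41.5740 kJ
m_fuel = 0.959 g = 0.959/1000 kg = 0.000959 kg
Hc = 41.5740 / 0.000959 = 43351.41 kJ/kg


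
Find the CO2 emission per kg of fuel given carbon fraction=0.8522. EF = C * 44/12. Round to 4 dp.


EF = C_frac * (M_CO2 / M_C)
EF = 0.8522 * (44/12)
EF = 0.8522 * 3.666667 = 3.1247 kg_CO2/kg_fuel


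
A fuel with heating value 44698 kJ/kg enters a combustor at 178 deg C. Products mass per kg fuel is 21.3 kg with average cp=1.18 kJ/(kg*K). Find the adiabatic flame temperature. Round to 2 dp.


T_ad = T_in + Hc / (m_p * cp)
Denominator = 21.3 * 1.18 = 25.1340
Temperature rise = 44698 / 25.1340 = 1778.39 K
T_ad = 178 + 1778.39 = 1956.39 deg C


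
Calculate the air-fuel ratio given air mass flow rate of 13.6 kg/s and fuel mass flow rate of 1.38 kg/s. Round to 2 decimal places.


AFR = m_air / m_fuel
AFR = 13.6 / 1.38 = 9.86


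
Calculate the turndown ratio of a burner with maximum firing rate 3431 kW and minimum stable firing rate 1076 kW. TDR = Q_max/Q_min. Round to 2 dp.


TDR = Q_max / Q_min
TDR = 3431 / 1076 = 3.19


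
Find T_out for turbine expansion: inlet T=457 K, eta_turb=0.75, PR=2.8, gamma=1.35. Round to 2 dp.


T_out = T_in * (1 - eta * (1 - PR^(-(gamma-1)/gamma)))
Exponent = -(1.35-1)/1.35 = -0.25925926
PR^exp = 2.8^(-0.25925926) = 0.76572026
Factor = 1 - 0.75*(1 - 0.76572026) = 0.82429020
T_out = 457 * 0.82429020 = 376.70 K


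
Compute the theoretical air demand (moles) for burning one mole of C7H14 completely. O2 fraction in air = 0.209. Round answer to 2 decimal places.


Balanced combustion: C7H14 + 10.5 O2 -> 7 CO2 + 7 H2O
O2 needed = C + H/4 = 7 + 14/4 = 10.50 moles
Air moles = O2 / 0.209 = 10.50 / 0.209 = 50.24 moles air


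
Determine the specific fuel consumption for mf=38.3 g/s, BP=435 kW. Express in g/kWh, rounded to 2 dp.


SFC = (mf / BP) * 3600
Rate = 38.3 / 435 = 0.088046 g/(s*kW)
SFC = 0.088046 * 3600 = 316.97 g/kWh


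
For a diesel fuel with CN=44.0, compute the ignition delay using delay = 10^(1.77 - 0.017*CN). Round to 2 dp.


delay = 10^(1.77 - 0.017*CN)
Exponent = 1.77 - 0.017*44.0 = 1.0220
delay = 10^1.0220 = 10.52 ms


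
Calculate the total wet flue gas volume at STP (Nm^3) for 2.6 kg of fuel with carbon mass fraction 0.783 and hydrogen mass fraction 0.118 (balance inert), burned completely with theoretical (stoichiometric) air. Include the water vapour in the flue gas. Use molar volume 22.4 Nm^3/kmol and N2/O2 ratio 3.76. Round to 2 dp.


Per kg fuel: CO2 = (C/12 kmol)*22.4 = (0.783/12)*22.4 = 1.46160 Nm^3
Per kg fuel: H2O = (H/2 kmol)*22.4 = (0.118/2)*22.4 = 1.32160 Nm^3
O2 needed per kg fuel = C/12 + H/4 = 0.783/12 + 0.118/4 = 0.09475000 kmol
Per kg fuel: N2 = O2*3.76*22.4 = 0.09475000*3.76*22.4 = 7.98022 Nm^3
Total per kg = 1.46160 + 1.32160 + 7.98022 = 10.76342 Nm^3
Total = 10.76342 * 2.6 = 27.98 Nm^3


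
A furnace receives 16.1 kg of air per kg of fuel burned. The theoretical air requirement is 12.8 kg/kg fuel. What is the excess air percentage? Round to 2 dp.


Excess air = actual - stoichiometric = 16.1 - 12.8 = 3.30 kg/kg fuel
Excess air % = (excess / stoich) * 100 = (3.30 / 12.8) * 100 = 25.78%


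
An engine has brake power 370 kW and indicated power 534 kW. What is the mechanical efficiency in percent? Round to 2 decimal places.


eta_mech = (BP / IP) * 100
Ratio = 370 / 534 = 0.6929
eta_mech = 0.6929 * 100 = 69.29%


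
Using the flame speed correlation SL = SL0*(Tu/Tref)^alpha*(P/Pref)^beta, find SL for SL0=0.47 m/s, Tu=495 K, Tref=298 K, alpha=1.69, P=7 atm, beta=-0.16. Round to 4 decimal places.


SL = SL0 * (Tu/Tref)^alpha * (P/Pref)^beta
T ratio = 495/298 = 1.66107383
(T ratio)^alpha = 1.66107383^1.69 = 2.357530
(P/Pref)^beta = 7^(-0.16) = 0.732461
SL = 0.47 * 2.357530 * 0.732461 = 0.8116 m/s


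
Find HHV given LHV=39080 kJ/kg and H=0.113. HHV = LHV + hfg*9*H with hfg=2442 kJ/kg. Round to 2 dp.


HHV = LHV + hfg * 9 * H
Water addition = 2442 * 9 * 0.113 = 2483.514 kJ/kg
HHV = 39080 + 2483.514 = 41563.51 kJ/kg


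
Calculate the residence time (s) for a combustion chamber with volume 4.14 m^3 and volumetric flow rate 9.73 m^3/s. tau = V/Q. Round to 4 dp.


tau = V / Q_flow
tau = 4.14 / 9.73 = 0.4255 s


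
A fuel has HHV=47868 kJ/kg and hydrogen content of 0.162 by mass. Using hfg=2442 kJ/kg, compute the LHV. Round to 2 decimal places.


LHV = HHV - hfg * 9 * H
Water correction = 2442 * 9 * 0.162 = 3560.436 kJ/kg
LHV = 47868 - 3560.436 = 44307.56 kJ/kg


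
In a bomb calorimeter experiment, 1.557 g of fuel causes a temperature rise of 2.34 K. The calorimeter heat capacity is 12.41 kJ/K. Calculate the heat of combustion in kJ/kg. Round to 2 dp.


Hc = C_cal * delta_T / m_fuel
Q_released = 12.41 * 2.34 = 29.0394 kJ
m_fuel = 1.557 g = 1.557/1000 kg = 0.001557 kg
Hc = 29.0394 / 0.001557 = 18650.87 kJ/kg


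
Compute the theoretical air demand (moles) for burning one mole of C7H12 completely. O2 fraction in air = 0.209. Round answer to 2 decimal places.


Balanced combustion: C7H12 + 10 O2 -> 7 CO2 + 6 H2O
O2 needed = C + H/4 = 7 + 12/4 = 10.00 moles
Air moles = O2 / 0.209 = 10.00 / 0.209 = 47.85 moles air


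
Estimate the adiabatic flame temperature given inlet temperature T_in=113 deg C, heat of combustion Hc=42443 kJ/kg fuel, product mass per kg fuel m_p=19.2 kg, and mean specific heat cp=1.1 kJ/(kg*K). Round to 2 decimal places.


T_ad = T_in + Hc / (m_p * cp)
Denominator = 19.2 * 1.1 = 21.1200
Temperature rise = 42443 / 21.1200 = 2009.61 K
T_ad = 113 + 2009.61 = 2122.61 deg C


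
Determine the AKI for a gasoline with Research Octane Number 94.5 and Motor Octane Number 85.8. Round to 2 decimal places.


AKI = (RON + MON) / 2
AKI = (94.5 + 85.8) / 2
AKI = 180.3 / 2 = 90.15


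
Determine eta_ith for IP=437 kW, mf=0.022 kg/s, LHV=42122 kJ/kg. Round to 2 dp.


eta_ith = (IP / (mf * LHV)) * 100
Denominator = 0.022 * 42122 = 926.6840 kW
eta_ith = (437 / 926.6840) * 100 = 47.16%


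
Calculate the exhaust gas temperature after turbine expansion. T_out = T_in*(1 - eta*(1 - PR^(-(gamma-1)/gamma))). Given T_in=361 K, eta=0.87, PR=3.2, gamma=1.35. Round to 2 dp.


T_out = T_in * (1 - eta * (1 - PR^(-(gamma-1)/gamma)))
Exponent = -(1.35-1)/1.35 = -0.25925926
PR^exp = 3.2^(-0.25925926) = 0.73966521
Factor = 1 - 0.87*(1 - 0.73966521) = 0.77350873
T_out = 361 * 0.77350873 = 279.24 K


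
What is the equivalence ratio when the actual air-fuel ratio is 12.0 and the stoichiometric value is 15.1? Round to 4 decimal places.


phi = AFR_stoich / AFR_actual
phi = 15.1 / 12.0 = 1.2583


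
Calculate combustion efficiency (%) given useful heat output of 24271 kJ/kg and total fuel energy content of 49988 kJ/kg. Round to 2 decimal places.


Efficiency = (Q_useful / Q_fuel) * 100
Efficiency = (24271 / 49988) * 100
Efficiency = 0.4855 * 100 = 48.55%


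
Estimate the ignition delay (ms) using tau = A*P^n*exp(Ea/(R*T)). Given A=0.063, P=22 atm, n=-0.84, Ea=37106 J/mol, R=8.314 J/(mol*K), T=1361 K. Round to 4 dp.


tau = A * P^n * exp(Ea/(R*T))
P^n = 22^(-0.84) = 0.07453581
Ea/(R*T) = 37106/(8.314*1361) = 3.279261
exp(Ea/(R*T)) = 26.556143
tau = 0.063 * 0.07453581 * 26.556143 = 0.1247 ms


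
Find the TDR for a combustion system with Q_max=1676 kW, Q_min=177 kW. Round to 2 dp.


TDR = Q_max / Q_min
TDR = 1676 / 177 = 9.47


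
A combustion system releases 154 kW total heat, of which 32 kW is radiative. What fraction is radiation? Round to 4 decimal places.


f_rad = Q_rad / Q_total
f_rad = 32 / 154 = 0.2078


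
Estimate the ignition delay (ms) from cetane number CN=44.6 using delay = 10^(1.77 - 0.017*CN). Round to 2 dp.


delay = 10^(1.77 - 0.017*CN)
Exponent = 1.77 - 0.017*44.6 = 1.0118
delay = 10^1.0118 = 10.28 ms


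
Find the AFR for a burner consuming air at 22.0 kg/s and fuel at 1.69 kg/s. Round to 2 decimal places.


AFR = m_air / m_fuel
AFR = 22.0 / 1.69 = 13.02


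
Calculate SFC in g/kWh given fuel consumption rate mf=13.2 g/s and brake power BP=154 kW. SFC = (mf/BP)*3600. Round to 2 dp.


SFC = (mf / BP) * 3600
Rate = 13.2 / 154 = 0.085714 g/(s*kW)
SFC = 0.085714 * 3600 = 308.57 g/kWh


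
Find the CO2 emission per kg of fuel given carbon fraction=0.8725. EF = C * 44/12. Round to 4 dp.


EF = C_frac * (M_CO2 / M_C)
EF = 0.8725 * (44/12)
EF = 0.8725 * 3.666667 = 3.1992 kg_CO2/kg_fuel


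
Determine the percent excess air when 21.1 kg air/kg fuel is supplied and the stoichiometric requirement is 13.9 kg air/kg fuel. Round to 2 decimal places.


Excess air = actual - stoichiometric = 21.1 - 13.9 = 7.20 kg/kg fuel
Excess air % = (excess / stoich) * 100 = (7.20 / 13.9) * 100 = 51.80%


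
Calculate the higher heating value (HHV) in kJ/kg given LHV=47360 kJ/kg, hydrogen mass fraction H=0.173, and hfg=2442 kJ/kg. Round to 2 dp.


HHV = LHV + hfg * 9 * H
Water addition = 2442 * 9 * 0.173 = 3802.194 kJ/kg
HHV = 47360 + 3802.194 = 51162.19 kJ/kg


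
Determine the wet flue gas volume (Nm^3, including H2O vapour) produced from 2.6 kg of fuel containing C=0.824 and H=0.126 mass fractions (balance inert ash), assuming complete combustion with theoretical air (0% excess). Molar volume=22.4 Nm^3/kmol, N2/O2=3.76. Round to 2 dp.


Per kg fuel: CO2 = (C/12 kmol)*22.4 = (0.824/12)*22.4 = 1.53813 Nm^3
Per kg fuel: H2O = (H/2 kmol)*22.4 = (0.126/2)*22.4 = 1.41120 Nm^3
O2 needed per kg fuel = C/12 + H/4 = 0.824/12 + 0.126/4 = 0.10016667 kmol
Per kg fuel: N2 = O2*3.76*22.4 = 0.10016667*3.76*22.4 = 8.43644 Nm^3
Total per kg = 1.53813 + 1.41120 + 8.43644 = 11.38577 Nm^3
Total = 11.38577 * 2.6 = 29.60 Nm^3


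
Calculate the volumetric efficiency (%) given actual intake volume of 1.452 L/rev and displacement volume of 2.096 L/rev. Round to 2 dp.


eta_v = (V_actual / V_disp) * 100
Ratio = 1.452 / 2.096 = 0.6927
eta_v = 0.6927 * 100 = 69.27%


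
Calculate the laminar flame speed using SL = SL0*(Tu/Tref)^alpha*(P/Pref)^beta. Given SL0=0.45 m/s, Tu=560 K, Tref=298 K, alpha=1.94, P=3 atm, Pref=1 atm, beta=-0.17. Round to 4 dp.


SL = SL0 * (Tu/Tref)^alpha * (P/Pref)^beta
T ratio = 560/298 = 1.87919463
(T ratio)^alpha = 1.87919463^1.94 = 3.400206
(P/Pref)^beta = 3^(-0.17) = 0.829639
SL = 0.45 * 3.400206 * 0.829639 = 1.2694 m/s


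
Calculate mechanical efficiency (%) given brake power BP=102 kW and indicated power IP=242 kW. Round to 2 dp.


eta_mech = (BP / IP) * 100
Ratio = 102 / 242 = 0.4215
eta_mech = 0.4215 * 100 = 42.15%


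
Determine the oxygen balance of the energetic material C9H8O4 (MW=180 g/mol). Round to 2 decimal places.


OB = -1600 * (2C + H/2 - O) / MW
Inner = 2*9 + 8/2 - 4 = 18.00
OB = -1600 * 18.00 / 180 = -160.00%


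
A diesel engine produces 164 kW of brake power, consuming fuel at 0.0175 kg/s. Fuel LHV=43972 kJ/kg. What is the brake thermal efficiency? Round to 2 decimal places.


eta_BTE = (BP / (mf * LHV)) * 100
Denominator = 0.0175 * 43972 = 769.5100 kW
eta_BTE = (164 / 769.5100) * 100 = 21.31%


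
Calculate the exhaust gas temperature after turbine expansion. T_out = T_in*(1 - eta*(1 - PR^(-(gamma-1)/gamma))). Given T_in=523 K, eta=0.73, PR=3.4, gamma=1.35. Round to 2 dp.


T_out = T_in * (1 - eta * (1 - PR^(-(gamma-1)/gamma)))
Exponent = -(1.35-1)/1.35 = -0.25925926
PR^exp = 3.4^(-0.25925926) = 0.72813041
Factor = 1 - 0.73*(1 - 0.72813041) = 0.80153520
T_out = 523 * 0.80153520 = 419.20 K


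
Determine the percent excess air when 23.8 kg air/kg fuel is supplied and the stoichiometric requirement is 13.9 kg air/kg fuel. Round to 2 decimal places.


Excess air = actual - stoichiometric = 23.8 - 13.9 = 9.90 kg/kg fuel
Excess air % = (excess / stoich) * 100 = (9.90 / 13.9) * 100 = 71.22%


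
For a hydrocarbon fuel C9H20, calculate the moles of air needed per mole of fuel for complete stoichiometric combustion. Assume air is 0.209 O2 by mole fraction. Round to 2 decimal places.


Balanced combustion: C9H20 + 14 O2 -> 9 CO2 + 10 H2O
O2 needed = C + H/4 = 9 + 20/4 = 14.00 moles
Air moles = O2 / 0.209 = 14.00 / 0.209 = 66.99 moles air


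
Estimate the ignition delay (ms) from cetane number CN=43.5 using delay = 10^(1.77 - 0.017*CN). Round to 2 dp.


delay = 10^(1.77 - 0.017*CN)
Exponent = 1.77 - 0.017*43.5 = 1.0305
delay = 10^1.0305 = 10.73 ms


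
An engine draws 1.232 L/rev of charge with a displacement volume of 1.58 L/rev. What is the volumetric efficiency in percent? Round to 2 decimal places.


eta_v = (V_actual / V_disp) * 100
Ratio = 1.232 / 1.58 = 0.7797
eta_v = 0.7797 * 100 = 77.97%


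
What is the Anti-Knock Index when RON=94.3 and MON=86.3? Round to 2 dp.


AKI = (RON + MON) / 2
AKI = (94.3 + 86.3) / 2
AKI = 180.6 / 2 = 90.30


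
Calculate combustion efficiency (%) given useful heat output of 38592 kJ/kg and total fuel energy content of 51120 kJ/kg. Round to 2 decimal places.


Efficiency = (Q_useful / Q_fuel) * 100
Efficiency = (38592 / 51120) * 100
Efficiency = 0.7549 * 100 = 75.49%


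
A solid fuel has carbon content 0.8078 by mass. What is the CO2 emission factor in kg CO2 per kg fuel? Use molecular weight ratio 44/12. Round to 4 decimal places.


EF = C_frac * (M_CO2 / M_C)
EF = 0.8078 * (44/12)
EF = 0.8078 * 3.666667 = 2.9619 kg_CO2/kg_fuel


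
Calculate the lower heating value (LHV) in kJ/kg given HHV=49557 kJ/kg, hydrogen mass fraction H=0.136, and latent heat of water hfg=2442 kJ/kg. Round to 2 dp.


LHV = HHV - hfg * 9 * H
Water correction = 2442 * 9 * 0.136 = 2989.008 kJ/kg
LHV = 49557 - 2989.008 = 46567.99 kJ/kg


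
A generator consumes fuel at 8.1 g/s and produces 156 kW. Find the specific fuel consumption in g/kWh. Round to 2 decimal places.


SFC = (mf / BP) * 3600
Rate = 8.1 / 156 = 0.051923 g/(s*kW)
SFC = 0.051923 * 3600 = 186.92 g/kWh


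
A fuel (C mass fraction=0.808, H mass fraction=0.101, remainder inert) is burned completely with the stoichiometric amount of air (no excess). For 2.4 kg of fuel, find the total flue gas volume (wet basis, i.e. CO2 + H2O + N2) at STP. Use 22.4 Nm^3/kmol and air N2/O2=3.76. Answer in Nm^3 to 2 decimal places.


Per kg fuel: CO2 = (C/12 kmol)*22.4 = (0.808/12)*22.4 = 1.50827 Nm^3
Per kg fuel: H2O = (H/2 kmol)*22.4 = (0.101/2)*22.4 = 1.13120 Nm^3
O2 needed per kg fuel = C/12 + H/4 = 0.808/12 + 0.101/4 = 0.09258333 kmol
Per kg fuel: N2 = O2*3.76*22.4 = 0.09258333*3.76*22.4 = 7.79774 Nm^3
Total per kg = 1.50827 + 1.13120 + 7.79774 = 10.43721 Nm^3
Total = 10.43721 * 2.4 = 25.05 Nm^3


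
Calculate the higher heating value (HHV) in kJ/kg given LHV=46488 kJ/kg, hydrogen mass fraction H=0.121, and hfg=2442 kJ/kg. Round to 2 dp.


HHV = LHV + hfg * 9 * H
Water addition = 2442 * 9 * 0.121 = 2659.338 kJ/kg
HHV = 46488 + 2659.338 = 49147.34 kJ/kg


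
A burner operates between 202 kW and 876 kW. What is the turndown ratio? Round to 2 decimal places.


TDR = Q_max / Q_min
TDR = 876 / 202 = 4.34


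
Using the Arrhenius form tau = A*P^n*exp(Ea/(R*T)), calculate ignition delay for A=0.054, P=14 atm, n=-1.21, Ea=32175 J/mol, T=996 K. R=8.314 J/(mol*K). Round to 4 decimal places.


tau = A * P^n * exp(Ea/(R*T))
P^n = 14^(-1.21) = 0.04103790
Ea/(R*T) = 32175/(8.314*996) = 3.885520
exp(Ea/(R*T)) = 48.692277
tau = 0.054 * 0.04103790 * 48.692277 = 0.1079 ms


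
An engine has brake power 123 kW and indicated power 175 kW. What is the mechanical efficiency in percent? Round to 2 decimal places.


eta_mech = (BP / IP) * 100
Ratio = 123 / 175 = 0.7029
eta_mech = 0.7029 * 100 = 70.29%


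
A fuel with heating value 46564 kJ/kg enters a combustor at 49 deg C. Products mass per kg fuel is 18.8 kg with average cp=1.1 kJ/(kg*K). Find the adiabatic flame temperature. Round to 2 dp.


T_ad = T_in + Hc / (m_p * cp)
Denominator = 18.8 * 1.1 = 20.6800
Temperature rise = 46564 / 20.6800 = 2251.64 K
T_ad = 49 + 2251.64 = 2300.64 deg C


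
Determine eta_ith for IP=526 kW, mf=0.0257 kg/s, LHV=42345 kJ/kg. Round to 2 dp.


eta_ith = (IP / (mf * LHV)) * 100
Denominator = 0.0257 * 42345 = 1088.2665 kW
eta_ith = (526 / 1088.2665) * 100 = 48.33%


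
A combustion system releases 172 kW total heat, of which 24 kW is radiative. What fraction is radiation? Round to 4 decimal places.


f_rad = Q_rad / Q_total
f_rad = 24 / 172 = 0.1395


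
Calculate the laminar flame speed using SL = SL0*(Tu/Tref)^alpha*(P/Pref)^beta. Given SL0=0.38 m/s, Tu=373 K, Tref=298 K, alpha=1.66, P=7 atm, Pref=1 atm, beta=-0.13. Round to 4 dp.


SL = SL0 * (Tu/Tref)^alpha * (P/Pref)^beta
T ratio = 373/298 = 1.25167785
(T ratio)^alpha = 1.25167785^1.66 = 1.451569
(P/Pref)^beta = 7^(-0.13) = 0.776492
SL = 0.38 * 1.451569 * 0.776492 = 0.4283 m/s


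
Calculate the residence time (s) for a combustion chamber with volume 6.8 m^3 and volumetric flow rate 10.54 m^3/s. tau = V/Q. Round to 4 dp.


tau = V / Q_flow
tau = 6.8 / 10.54 = 0.6452 s


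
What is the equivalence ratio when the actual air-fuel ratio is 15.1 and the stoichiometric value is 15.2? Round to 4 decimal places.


phi = AFR_stoich / AFR_actual
phi = 15.2 / 15.1 = 1.0066


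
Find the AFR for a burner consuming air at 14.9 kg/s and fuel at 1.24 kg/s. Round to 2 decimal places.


AFR = m_air / m_fuel
AFR = 14.9 / 1.24 = 12.02


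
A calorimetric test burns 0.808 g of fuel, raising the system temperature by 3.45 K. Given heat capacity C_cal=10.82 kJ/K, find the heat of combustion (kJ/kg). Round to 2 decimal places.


Hc = C_cal * delta_T / m_fuel
Q_released = 10.82 * 3.45 = 37.3290 kJ
m_fuel = 0.808 g = 0.808/1000 kg = 0.000808 kg
Hc = 37.3290 / 0.000808 = 46199.26 kJ/kg


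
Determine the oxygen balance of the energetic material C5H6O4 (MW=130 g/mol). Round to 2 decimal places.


OB = -1600 * (2C + H/2 - O) / MW
Inner = 2*5 + 6/2 - 4 = 9.00
OB = -1600 * 9.00 / 130 = -110.77%


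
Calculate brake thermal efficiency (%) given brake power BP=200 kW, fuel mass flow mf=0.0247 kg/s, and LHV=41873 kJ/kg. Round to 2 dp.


eta_BTE = (BP / (mf * LHV)) * 100
Denominator = 0.0247 * 41873 = 1034.2631 kW
eta_BTE = (200 / 1034.2631) * 100 = 19.34%


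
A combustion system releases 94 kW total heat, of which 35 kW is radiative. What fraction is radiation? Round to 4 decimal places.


f_rad = Q_rad / Q_total
f_rad = 35 / 94 = 0.3723
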